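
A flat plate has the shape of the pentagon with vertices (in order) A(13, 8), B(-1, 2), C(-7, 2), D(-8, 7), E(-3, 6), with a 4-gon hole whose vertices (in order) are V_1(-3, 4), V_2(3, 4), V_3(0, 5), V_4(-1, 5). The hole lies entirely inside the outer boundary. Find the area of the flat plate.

54.5

Outer boundary:
Σ = (34) + (12) + (-33) + (-27) + (-102) = -116
Area = |Σ|/2 = 58.
Hole:
Apply Gauss's area formula: 2A = Σ (x_i·y_{i+1} − x_{i+1}·y_i), indices taken mod 4.
Σ = (-24) + (15) + (5) + (11) = 7
Area = |Σ|/2 = 3.5.
Net area = 58 − 3.5 = 54.5.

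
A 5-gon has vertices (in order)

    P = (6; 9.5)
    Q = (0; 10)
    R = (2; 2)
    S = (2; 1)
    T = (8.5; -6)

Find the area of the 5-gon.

67.125

Σ = (60) + (-20) + (-2) + (-20.5) + (116.75) = 134.25
Area = |Σ|/2 = 67.125.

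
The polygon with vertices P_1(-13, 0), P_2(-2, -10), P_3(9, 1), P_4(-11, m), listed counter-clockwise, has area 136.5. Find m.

Write out the shoelace sum; only the two edges meeting at P_4 involve m:
2·Area = [(9·m − (-11)·1) + ((-11)·0 − (-13)·m)] + 218
       = 22·m + 229 = 273
⇒ m = 2.

2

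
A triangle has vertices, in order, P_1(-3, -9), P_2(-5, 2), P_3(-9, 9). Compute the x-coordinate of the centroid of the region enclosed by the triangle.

-17/3

Apply Gauss's area formula. First the cross-terms c_i = x_i·y_{i+1} − x_{i+1}·y_i:
  -51, -27, 108  ⇒  2A = 30, A = 15.
Then Σ (x_i + x_{i+1})·c_i = -510, so x̄ = -510 / (6·15) = -17/3.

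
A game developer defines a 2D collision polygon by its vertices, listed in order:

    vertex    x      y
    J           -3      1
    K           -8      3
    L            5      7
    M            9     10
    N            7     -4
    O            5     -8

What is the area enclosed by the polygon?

123

Apply the shoelace (surveyor's) formula: 2A = Σ (x_i·y_{i+1} − x_{i+1}·y_i), indices taken mod 6.
Cross-terms: -1, -71, -13, -106, -36, -19  ⇒  Σ = -246
Area = |Σ|/2 = 123.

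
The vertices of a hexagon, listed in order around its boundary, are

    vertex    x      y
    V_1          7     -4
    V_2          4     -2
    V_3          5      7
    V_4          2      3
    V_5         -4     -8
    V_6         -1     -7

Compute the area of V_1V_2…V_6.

55

Σ = (2) + (38) + (1) + (-4) + (20) + (53) = 110
Area = |Σ|/2 = 55.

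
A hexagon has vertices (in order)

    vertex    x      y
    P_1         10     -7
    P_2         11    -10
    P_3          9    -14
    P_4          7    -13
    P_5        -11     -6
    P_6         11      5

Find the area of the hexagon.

203.5

Apply the shoelace formula: 2A = Σ (x_i·y_{i+1} − x_{i+1}·y_i), indices taken mod 6.
P_1→P_2: (10)(-10) − (11)(-7) = -23
P_2→P_3: (11)(-14) − (9)(-10) = -64
P_3→P_4: (9)(-13) − (7)(-14) = -19
P_4→P_5: (7)(-6) − (-11)(-13) = -185
P_5→P_6: (-11)(5) − (11)(-6) = 11
P_6→P_1: (11)(-7) − (10)(5) = -127
Σ = -407
Area = |Σ|/2 = 203.5.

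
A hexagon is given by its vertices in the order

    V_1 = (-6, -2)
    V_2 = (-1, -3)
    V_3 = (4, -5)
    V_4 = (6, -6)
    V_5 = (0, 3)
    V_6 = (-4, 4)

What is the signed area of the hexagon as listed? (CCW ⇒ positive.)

50.5

Σ = (16) + (17) + (6) + (18) + (12) + (32) = 101
Signed area = Σ/2 = 50.5 (positive ⇒ counter-clockwise traversal).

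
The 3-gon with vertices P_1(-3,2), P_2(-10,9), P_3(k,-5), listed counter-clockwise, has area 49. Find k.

-10

Write out the shoelace sum; only the two edges meeting at P_3 involve k:
2·Area = [((-10)·(-5) − k·9) + (k·2 − (-3)·(-5))] + -7
       = -7·k + 28 = 98
⇒ k = -10.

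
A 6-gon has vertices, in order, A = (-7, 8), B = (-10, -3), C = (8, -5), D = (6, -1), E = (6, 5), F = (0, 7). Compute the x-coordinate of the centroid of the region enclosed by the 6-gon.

Apply Gauss's area formula. First the cross-terms c_i = x_i·y_{i+1} − x_{i+1}·y_i:
  101, 74, 22, 36, 42, 49  ⇒  2A = 324, A = 162.
Then Σ (x_i + x_{i+1})·c_i = -1216, so x̄ = -1216 / (6·162) = -304/243.

-304/243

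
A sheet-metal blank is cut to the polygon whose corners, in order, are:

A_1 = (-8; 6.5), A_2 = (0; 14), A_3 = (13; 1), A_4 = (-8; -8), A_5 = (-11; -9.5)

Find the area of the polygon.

274.75

A_1→A_2: (-8)(14) − (0)(6.5) = -112
A_2→A_3: (0)(1) − (13)(14) = -182
A_3→A_4: (13)(-8) − (-8)(1) = -96
A_4→A_5: (-8)(-9.5) − (-11)(-8) = -12
A_5→A_1: (-11)(6.5) − (-8)(-9.5) = -147.5
Σ = -549.5
Area = |Σ|/2 = 274.75.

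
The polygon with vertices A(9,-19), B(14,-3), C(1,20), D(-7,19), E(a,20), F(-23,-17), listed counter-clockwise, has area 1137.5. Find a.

The doubled signed area Σ (x_i y_{i+1} − x_{i+1} y_i) is linear in a.
With a=0 it equals 1591; the coefficient of a is -36 (from the two edges through E).
So -36·a + 1591 = 2·1137.5 = 2275 ⇒ a = -19.

-19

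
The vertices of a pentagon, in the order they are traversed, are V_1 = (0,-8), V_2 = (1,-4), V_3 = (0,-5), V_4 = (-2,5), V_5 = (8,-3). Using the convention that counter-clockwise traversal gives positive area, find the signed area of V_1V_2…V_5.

-52.5

Apply the shoelace (surveyor's) formula: 2A = Σ (x_i·y_{i+1} − x_{i+1}·y_i), indices taken mod 5.
Σ = (8) + (-5) + (-10) + (-34) + (-64) = -105
Signed area = Σ/2 = -52.5 (negative ⇒ clockwise traversal).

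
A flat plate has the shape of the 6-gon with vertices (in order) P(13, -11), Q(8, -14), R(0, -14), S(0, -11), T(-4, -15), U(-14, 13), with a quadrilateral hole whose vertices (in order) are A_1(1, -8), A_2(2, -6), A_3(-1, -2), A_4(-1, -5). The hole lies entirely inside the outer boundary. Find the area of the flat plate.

255.5

Outer boundary:
Apply the surveyor's formula: 2A = Σ (x_i·y_{i+1} − x_{i+1}·y_i), indices taken mod 6.
Σ = (-94) + (-112) + (0) + (-44) + (-262) + (-15) = -527
Area = |Σ|/2 = 263.5.
Hole:
Apply the surveyor's formula: 2A = Σ (x_i·y_{i+1} − x_{i+1}·y_i), indices taken mod 4.
Cross-terms: 10, -10, 3, 13  ⇒  Σ = 16
Area = |Σ|/2 = 8.
Net area = 263.5 − 8 = 255.5.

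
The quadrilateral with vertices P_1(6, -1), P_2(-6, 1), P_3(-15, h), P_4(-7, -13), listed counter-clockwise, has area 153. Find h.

11

The doubled signed area Σ (x_i y_{i+1} − x_{i+1} y_i) is linear in h.
With h=0 it equals 295; the coefficient of h is 1 (from the two edges through P_3).
So 1·h + 295 = 2·153 = 306 ⇒ h = 11.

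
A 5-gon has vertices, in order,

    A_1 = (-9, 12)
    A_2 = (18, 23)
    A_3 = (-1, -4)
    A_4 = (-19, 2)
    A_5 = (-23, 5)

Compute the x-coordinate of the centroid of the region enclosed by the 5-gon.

Apply the surveyor's formula. First the cross-terms c_i = x_i·y_{i+1} − x_{i+1}·y_i:
  -423, -49, -78, -49, -231  ⇒  2A = -830, A = -415.
Then Σ (x_i + x_{i+1})·c_i = 6370, so x̄ = 6370 / (6·(-415)) = -637/249.

-637/249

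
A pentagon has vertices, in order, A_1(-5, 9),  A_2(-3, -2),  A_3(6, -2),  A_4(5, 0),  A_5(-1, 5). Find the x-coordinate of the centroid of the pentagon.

Apply Gauss's area formula. First the cross-terms c_i = x_i·y_{i+1} − x_{i+1}·y_i:
  37, 18, 10, 25, 16  ⇒  2A = 106, A = 53.
Then Σ (x_i + x_{i+1})·c_i = -128, so x̄ = -128 / (6·53) = -64/159.

-64/159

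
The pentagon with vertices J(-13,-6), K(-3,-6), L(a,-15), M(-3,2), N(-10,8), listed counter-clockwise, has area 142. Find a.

8

Write out the shoelace sum; only the two edges meeting at L involve a:
2·Area = [((-3)·(-15) − a·(-6)) + (a·2 − (-3)·(-15))] + 220
       = 8·a + 220 = 284
⇒ a = 8.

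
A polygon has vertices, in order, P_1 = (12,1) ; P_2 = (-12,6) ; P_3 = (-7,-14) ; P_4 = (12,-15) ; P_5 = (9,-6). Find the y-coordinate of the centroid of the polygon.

Apply the surveyor's formula. First the cross-terms c_i = x_i·y_{i+1} − x_{i+1}·y_i:
  84, 210, 273, 63, 81  ⇒  2A = 711, A = 355.5.
Then Σ (y_i + y_{i+1})·c_i = -10737, so ȳ = -10737 / (6·355.5) = -1193/237.

-1193/237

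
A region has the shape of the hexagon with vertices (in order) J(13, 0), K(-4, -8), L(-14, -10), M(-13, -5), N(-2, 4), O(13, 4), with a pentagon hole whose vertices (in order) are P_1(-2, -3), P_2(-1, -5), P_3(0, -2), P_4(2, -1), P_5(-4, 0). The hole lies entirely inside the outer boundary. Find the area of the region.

Outer boundary:
Cross-terms: -104, -72, -60, -62, -60, -52  ⇒  Σ = -410
Area = |Σ|/2 = 205.
Hole:
Apply the surveyor's formula: 2A = Σ (x_i·y_{i+1} − x_{i+1}·y_i), indices taken mod 5.
Σ = (7) + (2) + (4) + (-4) + (12) = 21
Area = |Σ|/2 = 10.5.
Net area = 205 − 10.5 = 194.5.

194.5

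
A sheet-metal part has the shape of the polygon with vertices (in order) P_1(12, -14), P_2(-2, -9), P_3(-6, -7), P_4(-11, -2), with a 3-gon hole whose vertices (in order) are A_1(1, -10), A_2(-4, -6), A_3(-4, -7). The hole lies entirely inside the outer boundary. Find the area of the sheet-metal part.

Outer boundary:
Apply Gauss's area formula: 2A = Σ (x_i·y_{i+1} − x_{i+1}·y_i), indices taken mod 4.
Σ = (-136) + (-40) + (-65) + (178) = -63
Area = |Σ|/2 = 31.5.
Hole:
Apply the shoelace (surveyor's) formula: 2A = Σ (x_i·y_{i+1} − x_{i+1}·y_i), indices taken mod 3.
Σ = (-46) + (4) + (47) = 5
Area = |Σ|/2 = 2.5.
Net area = 31.5 − 2.5 = 29.

29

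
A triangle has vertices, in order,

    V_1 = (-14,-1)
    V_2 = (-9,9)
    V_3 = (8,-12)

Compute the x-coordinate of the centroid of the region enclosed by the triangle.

Apply Gauss's area formula. First the cross-terms c_i = x_i·y_{i+1} − x_{i+1}·y_i:
  -135, 36, -176  ⇒  2A = -275, A = -137.5.
Then Σ (x_i + x_{i+1})·c_i = 4125, so x̄ = 4125 / (6·(-137.5)) = -5.

-5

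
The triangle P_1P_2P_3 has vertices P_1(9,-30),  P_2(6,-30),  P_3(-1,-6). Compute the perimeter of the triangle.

|P_1P_2| = √((-3)² + (0)²) = √9 = 3
|P_2P_3| = √((-7)² + (24)²) = √625 = 25
|P_3P_1| = √((10)² + (-24)²) = √676 = 26
Perimeter = 3 + 25 + 26 = 54.

54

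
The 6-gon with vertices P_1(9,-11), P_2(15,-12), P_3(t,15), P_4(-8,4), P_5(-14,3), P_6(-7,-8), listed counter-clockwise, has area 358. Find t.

Write out the shoelace sum; only the two edges meeting at P_3 involve t:
2·Area = [(15·15 − t·(-12)) + (t·4 − (-8)·15)] + 371
       = 16·t + 716 = 716
⇒ t = 0.

0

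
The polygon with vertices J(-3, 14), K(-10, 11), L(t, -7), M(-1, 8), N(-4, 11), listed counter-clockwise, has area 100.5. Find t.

Write out the shoelace sum; only the two edges meeting at L involve t:
2·Area = [((-10)·(-7) − t·11) + (t·8 − (-1)·(-7))] + 105
       = -3·t + 168 = 201
⇒ t = -11.

-11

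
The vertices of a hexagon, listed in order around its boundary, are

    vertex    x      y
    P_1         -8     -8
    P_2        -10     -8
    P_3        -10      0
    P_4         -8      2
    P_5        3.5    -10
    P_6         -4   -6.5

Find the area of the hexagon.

Apply Gauss's area formula: 2A = Σ (x_i·y_{i+1} − x_{i+1}·y_i), indices taken mod 6.
Σ = (-16) + (-80) + (-20) + (73) + (-62.75) + (-20) = -125.75
Area = |Σ|/2 = 62.875.

62.875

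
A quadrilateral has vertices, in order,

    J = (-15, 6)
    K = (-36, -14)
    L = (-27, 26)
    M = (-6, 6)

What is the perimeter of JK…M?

108

|JK| = √((-21)² + (-20)²) = √841 = 29
|KL| = √((9)² + (40)²) = √1681 = 41
|LM| = √((21)² + (-20)²) = √841 = 29
|MJ| = √((-9)² + (0)²) = √81 = 9
Perimeter = 29 + 41 + 29 + 9 = 108.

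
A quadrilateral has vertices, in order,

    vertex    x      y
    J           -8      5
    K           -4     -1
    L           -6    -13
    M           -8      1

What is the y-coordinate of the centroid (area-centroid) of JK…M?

Apply the shoelace (surveyor's) formula. First the cross-terms c_i = x_i·y_{i+1} − x_{i+1}·y_i:
  28, 46, -110, -32  ⇒  2A = -68, A = -34.
Then Σ (y_i + y_{i+1})·c_i = 596, so ȳ = 596 / (6·(-34)) = -149/51.

-149/51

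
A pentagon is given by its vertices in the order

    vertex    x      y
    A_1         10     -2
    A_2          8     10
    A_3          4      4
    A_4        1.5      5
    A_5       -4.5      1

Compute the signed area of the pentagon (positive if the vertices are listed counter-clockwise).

Σ = (116) + (-8) + (14) + (24) + (-1) = 145
Signed area = Σ/2 = 72.5 (positive ⇒ counter-clockwise traversal).

72.5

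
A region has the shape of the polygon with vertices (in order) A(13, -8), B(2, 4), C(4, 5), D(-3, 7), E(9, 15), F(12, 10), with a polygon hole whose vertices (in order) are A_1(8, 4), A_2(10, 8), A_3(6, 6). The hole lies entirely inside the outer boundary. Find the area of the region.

153.5

Outer boundary:
Apply the surveyor's formula: 2A = Σ (x_i·y_{i+1} − x_{i+1}·y_i), indices taken mod 6.
Σ = (68) + (-6) + (43) + (-108) + (-90) + (-226) = -319
Area = |Σ|/2 = 159.5.
Hole:
Apply the shoelace (surveyor's) formula: 2A = Σ (x_i·y_{i+1} − x_{i+1}·y_i), indices taken mod 3.
A_1→A_2: (8)(8) − (10)(4) = 24
A_2→A_3: (10)(6) − (6)(8) = 12
A_3→A_1: (6)(4) − (8)(6) = -24
Σ = 12
Area = |Σ|/2 = 6.
Net area = 159.5 − 6 = 153.5.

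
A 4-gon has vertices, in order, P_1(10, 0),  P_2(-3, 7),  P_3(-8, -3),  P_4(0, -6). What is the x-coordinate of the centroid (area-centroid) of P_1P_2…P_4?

Apply the surveyor's formula. First the cross-terms c_i = x_i·y_{i+1} − x_{i+1}·y_i:
  70, 65, 48, 60  ⇒  2A = 243, A = 121.5.
Then Σ (x_i + x_{i+1})·c_i = -9, so x̄ = -9 / (6·121.5) = -1/81.

-1/81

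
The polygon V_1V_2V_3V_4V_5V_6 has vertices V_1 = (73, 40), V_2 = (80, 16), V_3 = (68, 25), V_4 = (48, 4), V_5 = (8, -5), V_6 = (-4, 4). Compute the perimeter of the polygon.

|V_1V_2| = √((7)² + (-24)²) = √625 = 25
|V_2V_3| = √((-12)² + (9)²) = √225 = 15
|V_3V_4| = √((-20)² + (-21)²) = √841 = 29
|V_4V_5| = √((-40)² + (-9)²) = √1681 = 41
|V_5V_6| = √((-12)² + (9)²) = √225 = 15
|V_6V_1| = √((77)² + (36)²) = √7225 = 85
Perimeter = 25 + 15 + 29 + 41 + 15 + 85 = 210.

210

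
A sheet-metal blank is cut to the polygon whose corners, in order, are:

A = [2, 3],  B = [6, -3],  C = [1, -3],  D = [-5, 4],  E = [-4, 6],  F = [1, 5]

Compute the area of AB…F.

A→B: (2)(-3) − (6)(3) = -24
B→C: (6)(-3) − (1)(-3) = -15
C→D: (1)(4) − (-5)(-3) = -11
D→E: (-5)(6) − (-4)(4) = -14
E→F: (-4)(5) − (1)(6) = -26
F→A: (1)(3) − (2)(5) = -7
Σ = -97
Area = |Σ|/2 = 48.5.

48.5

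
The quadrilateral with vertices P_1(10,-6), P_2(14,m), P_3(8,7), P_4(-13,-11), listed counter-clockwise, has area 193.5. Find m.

7

The doubled signed area Σ (x_i y_{i+1} − x_{i+1} y_i) is linear in m.
With m=0 it equals 373; the coefficient of m is 2 (from the two edges through P_2).
So 2·m + 373 = 2·193.5 = 387 ⇒ m = 7.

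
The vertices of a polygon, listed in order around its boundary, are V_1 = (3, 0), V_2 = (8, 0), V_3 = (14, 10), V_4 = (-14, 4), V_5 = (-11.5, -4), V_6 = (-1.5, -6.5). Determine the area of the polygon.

233.125

Apply Gauss's area formula: 2A = Σ (x_i·y_{i+1} − x_{i+1}·y_i), indices taken mod 6.
V_1→V_2: (3)(0) − (8)(0) = 0
V_2→V_3: (8)(10) − (14)(0) = 80
V_3→V_4: (14)(4) − (-14)(10) = 196
V_4→V_5: (-14)(-4) − (-11.5)(4) = 102
V_5→V_6: (-11.5)(-6.5) − (-1.5)(-4) = 68.75
V_6→V_1: (-1.5)(0) − (3)(-6.5) = 19.5
Σ = 466.25
Area = |Σ|/2 = 233.125.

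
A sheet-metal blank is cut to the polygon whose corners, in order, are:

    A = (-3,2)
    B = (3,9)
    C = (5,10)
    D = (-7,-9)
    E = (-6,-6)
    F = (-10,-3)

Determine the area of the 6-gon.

53

Apply Gauss's area formula: 2A = Σ (x_i·y_{i+1} − x_{i+1}·y_i), indices taken mod 6.
Σ = (-33) + (-15) + (25) + (-12) + (-42) + (-29) = -106
Area = |Σ|/2 = 53.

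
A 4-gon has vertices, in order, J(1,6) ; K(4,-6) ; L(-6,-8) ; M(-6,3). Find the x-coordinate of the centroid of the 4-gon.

Apply Gauss's area formula. First the cross-terms c_i = x_i·y_{i+1} − x_{i+1}·y_i:
  -30, -68, -66, -39  ⇒  2A = -203, A = -101.5.
Then Σ (x_i + x_{i+1})·c_i = 973, so x̄ = 973 / (6·(-101.5)) = -139/87.

-139/87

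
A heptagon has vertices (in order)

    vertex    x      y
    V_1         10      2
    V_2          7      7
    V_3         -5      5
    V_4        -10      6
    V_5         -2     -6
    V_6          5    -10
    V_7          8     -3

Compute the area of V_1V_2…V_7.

189.5

Apply the surveyor's formula: 2A = Σ (x_i·y_{i+1} − x_{i+1}·y_i), indices taken mod 7.
Σ = (56) + (70) + (20) + (72) + (50) + (65) + (46) = 379
Area = |Σ|/2 = 189.5.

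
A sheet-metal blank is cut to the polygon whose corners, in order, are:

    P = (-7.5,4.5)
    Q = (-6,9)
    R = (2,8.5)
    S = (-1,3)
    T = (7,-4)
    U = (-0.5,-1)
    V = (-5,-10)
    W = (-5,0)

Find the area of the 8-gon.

Cross-terms: -40.5, -69, 14.5, -17, -9, 0, -50, -22.5  ⇒  Σ = -193.5
Area = |Σ|/2 = 96.75.

96.75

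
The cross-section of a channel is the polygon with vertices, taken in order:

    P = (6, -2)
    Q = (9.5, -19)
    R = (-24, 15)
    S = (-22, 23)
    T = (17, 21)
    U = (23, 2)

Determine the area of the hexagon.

Apply the surveyor's formula: 2A = Σ (x_i·y_{i+1} − x_{i+1}·y_i), indices taken mod 6.
Σ = (-95) + (-313.5) + (-222) + (-853) + (-449) + (-58) = -1990.5
Area = |Σ|/2 = 995.25.

995.25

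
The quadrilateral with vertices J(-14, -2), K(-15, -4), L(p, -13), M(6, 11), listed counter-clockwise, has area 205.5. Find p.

The doubled signed area Σ (x_i y_{i+1} − x_{i+1} y_i) is linear in p.
With p=0 it equals 441; the coefficient of p is 15 (from the two edges through L).
So 15·p + 441 = 2·205.5 = 411 ⇒ p = -2.

-2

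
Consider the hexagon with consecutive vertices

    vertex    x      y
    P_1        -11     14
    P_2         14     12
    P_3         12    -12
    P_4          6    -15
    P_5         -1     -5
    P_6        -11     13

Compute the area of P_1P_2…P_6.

Apply the shoelace formula: 2A = Σ (x_i·y_{i+1} − x_{i+1}·y_i), indices taken mod 6.
P_1→P_2: (-11)(12) − (14)(14) = -328
P_2→P_3: (14)(-12) − (12)(12) = -312
P_3→P_4: (12)(-15) − (6)(-12) = -108
P_4→P_5: (6)(-5) − (-1)(-15) = -45
P_5→P_6: (-1)(13) − (-11)(-5) = -68
P_6→P_1: (-11)(14) − (-11)(13) = -11
Σ = -872
Area = |Σ|/2 = 436.

436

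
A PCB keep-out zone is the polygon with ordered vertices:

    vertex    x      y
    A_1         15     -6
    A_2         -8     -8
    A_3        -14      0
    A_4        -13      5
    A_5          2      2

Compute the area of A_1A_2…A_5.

Cross-terms: -168, -112, -70, -36, -42  ⇒  Σ = -428
Area = |Σ|/2 = 214.

214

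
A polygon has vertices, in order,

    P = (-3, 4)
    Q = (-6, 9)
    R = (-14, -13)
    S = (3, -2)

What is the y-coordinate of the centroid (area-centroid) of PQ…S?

-308/137

Apply the shoelace (surveyor's) formula. First the cross-terms c_i = x_i·y_{i+1} − x_{i+1}·y_i:
  -3, 204, 67, 6  ⇒  2A = 274, A = 137.
Then Σ (y_i + y_{i+1})·c_i = -1848, so ȳ = -1848 / (6·137) = -308/137.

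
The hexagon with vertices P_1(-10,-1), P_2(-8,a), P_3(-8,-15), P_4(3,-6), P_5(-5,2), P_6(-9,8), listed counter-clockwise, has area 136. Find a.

-12

The doubled signed area Σ (x_i y_{i+1} − x_{i+1} y_i) is linear in a.
With a=0 it equals 248; the coefficient of a is -2 (from the two edges through P_2).
So -2·a + 248 = 2·136 = 272 ⇒ a = -12.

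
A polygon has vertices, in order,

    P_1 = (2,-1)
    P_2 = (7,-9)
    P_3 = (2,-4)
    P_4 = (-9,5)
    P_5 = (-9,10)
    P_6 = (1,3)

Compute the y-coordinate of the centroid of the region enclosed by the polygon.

239/102

Apply the shoelace formula. First the cross-terms c_i = x_i·y_{i+1} − x_{i+1}·y_i:
  -11, -10, -26, -45, -37, -7  ⇒  2A = -136, A = -68.
Then Σ (y_i + y_{i+1})·c_i = -956, so ȳ = -956 / (6·(-68)) = 239/102.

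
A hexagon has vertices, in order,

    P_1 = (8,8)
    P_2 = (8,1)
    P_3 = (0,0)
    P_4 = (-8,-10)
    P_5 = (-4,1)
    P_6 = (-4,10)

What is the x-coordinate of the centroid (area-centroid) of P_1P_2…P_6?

Apply the surveyor's formula. First the cross-terms c_i = x_i·y_{i+1} − x_{i+1}·y_i:
  -56, 0, 0, -48, -36, -112  ⇒  2A = -252, A = -126.
Then Σ (x_i + x_{i+1})·c_i = -480, so x̄ = -480 / (6·(-126)) = 40/63.

40/63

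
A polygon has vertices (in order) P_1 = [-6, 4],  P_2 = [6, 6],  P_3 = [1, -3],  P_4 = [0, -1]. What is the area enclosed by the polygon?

45.5

Apply Gauss's area formula: 2A = Σ (x_i·y_{i+1} − x_{i+1}·y_i), indices taken mod 4.
Cross-terms: -60, -24, -1, -6  ⇒  Σ = -91
Area = |Σ|/2 = 45.5.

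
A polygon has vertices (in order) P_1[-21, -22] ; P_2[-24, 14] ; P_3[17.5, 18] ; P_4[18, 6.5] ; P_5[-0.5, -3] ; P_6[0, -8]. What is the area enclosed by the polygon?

962

Apply the surveyor's formula: 2A = Σ (x_i·y_{i+1} − x_{i+1}·y_i), indices taken mod 6.
Σ = (-822) + (-677) + (-210.25) + (-50.75) + (4) + (-168) = -1924
Area = |Σ|/2 = 962.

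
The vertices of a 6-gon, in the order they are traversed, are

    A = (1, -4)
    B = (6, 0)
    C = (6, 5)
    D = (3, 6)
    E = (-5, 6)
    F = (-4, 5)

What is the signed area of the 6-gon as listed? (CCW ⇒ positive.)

Apply the surveyor's formula: 2A = Σ (x_i·y_{i+1} − x_{i+1}·y_i), indices taken mod 6.
Cross-terms: 24, 30, 21, 48, -1, 11  ⇒  Σ = 133
Signed area = Σ/2 = 66.5 (positive ⇒ counter-clockwise traversal).

66.5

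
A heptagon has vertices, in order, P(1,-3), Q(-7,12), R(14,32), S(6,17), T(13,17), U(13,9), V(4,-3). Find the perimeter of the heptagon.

96

|PQ| = √((-8)² + (15)²) = √289 = 17
|QR| = √((21)² + (20)²) = √841 = 29
|RS| = √((-8)² + (-15)²) = √289 = 17
|ST| = √((7)² + (0)²) = √49 = 7
|TU| = √((0)² + (-8)²) = √64 = 8
|UV| = √((-9)² + (-12)²) = √225 = 15
|VP| = √((-3)² + (0)²) = √9 = 3
Perimeter = 17 + 29 + 17 + 7 + 8 + 15 + 3 = 96.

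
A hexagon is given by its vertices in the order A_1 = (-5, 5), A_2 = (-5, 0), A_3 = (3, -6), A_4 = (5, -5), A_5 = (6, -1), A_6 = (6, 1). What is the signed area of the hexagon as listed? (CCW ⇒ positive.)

Apply the shoelace formula: 2A = Σ (x_i·y_{i+1} − x_{i+1}·y_i), indices taken mod 6.
A_1→A_2: (-5)(0) − (-5)(5) = 25
A_2→A_3: (-5)(-6) − (3)(0) = 30
A_3→A_4: (3)(-5) − (5)(-6) = 15
A_4→A_5: (5)(-1) − (6)(-5) = 25
A_5→A_6: (6)(1) − (6)(-1) = 12
A_6→A_1: (6)(5) − (-5)(1) = 35
Σ = 142
Signed area = Σ/2 = 71 (positive ⇒ counter-clockwise traversal).

71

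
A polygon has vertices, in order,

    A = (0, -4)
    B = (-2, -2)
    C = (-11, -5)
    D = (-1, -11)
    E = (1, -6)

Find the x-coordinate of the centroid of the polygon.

Apply the shoelace formula. First the cross-terms c_i = x_i·y_{i+1} − x_{i+1}·y_i:
  -8, -12, 116, 17, -4  ⇒  2A = 109, A = 54.5.
Then Σ (x_i + x_{i+1})·c_i = -1224, so x̄ = -1224 / (6·54.5) = -408/109.

-408/109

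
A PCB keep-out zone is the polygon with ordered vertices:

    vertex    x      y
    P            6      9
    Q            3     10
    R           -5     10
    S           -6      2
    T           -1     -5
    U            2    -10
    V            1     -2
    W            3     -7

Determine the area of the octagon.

144.5

P→Q: (6)(10) − (3)(9) = 33
Q→R: (3)(10) − (-5)(10) = 80
R→S: (-5)(2) − (-6)(10) = 50
S→T: (-6)(-5) − (-1)(2) = 32
T→U: (-1)(-10) − (2)(-5) = 20
U→V: (2)(-2) − (1)(-10) = 6
V→W: (1)(-7) − (3)(-2) = -1
W→P: (3)(9) − (6)(-7) = 69
Σ = 289
Area = |Σ|/2 = 144.5.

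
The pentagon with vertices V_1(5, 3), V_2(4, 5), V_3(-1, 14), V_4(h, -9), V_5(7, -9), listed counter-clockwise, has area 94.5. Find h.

The doubled signed area Σ (x_i y_{i+1} − x_{i+1} y_i) is linear in h.
With h=0 it equals 212; the coefficient of h is -23 (from the two edges through V_4).
So -23·h + 212 = 2·94.5 = 189 ⇒ h = 1.

1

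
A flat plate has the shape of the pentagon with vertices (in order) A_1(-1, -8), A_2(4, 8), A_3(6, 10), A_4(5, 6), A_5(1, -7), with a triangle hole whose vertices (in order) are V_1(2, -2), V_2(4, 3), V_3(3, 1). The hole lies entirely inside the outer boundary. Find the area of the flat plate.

26.5

Outer boundary:
A_1→A_2: (-1)(8) − (4)(-8) = 24
A_2→A_3: (4)(10) − (6)(8) = -8
A_3→A_4: (6)(6) − (5)(10) = -14
A_4→A_5: (5)(-7) − (1)(6) = -41
A_5→A_1: (1)(-8) − (-1)(-7) = -15
Σ = -54
Area = |Σ|/2 = 27.
Hole:
Apply the shoelace formula: 2A = Σ (x_i·y_{i+1} − x_{i+1}·y_i), indices taken mod 3.
V_1→V_2: (2)(3) − (4)(-2) = 14
V_2→V_3: (4)(1) − (3)(3) = -5
V_3→V_1: (3)(-2) − (2)(1) = -8
Σ = 1
Area = |Σ|/2 = 0.5.
Net area = 27 − 0.5 = 26.5.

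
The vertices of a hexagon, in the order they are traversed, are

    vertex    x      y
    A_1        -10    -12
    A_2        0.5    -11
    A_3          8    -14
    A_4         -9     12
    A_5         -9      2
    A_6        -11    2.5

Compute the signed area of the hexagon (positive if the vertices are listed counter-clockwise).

Apply the shoelace formula: 2A = Σ (x_i·y_{i+1} − x_{i+1}·y_i), indices taken mod 6.
Cross-terms: 116, 81, -30, 90, -0.5, 157  ⇒  Σ = 413.5
Signed area = Σ/2 = 206.75 (positive ⇒ counter-clockwise traversal).

206.75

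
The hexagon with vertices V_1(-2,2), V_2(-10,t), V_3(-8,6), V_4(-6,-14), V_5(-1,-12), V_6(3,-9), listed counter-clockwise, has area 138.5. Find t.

13

The doubled signed area Σ (x_i y_{i+1} − x_{i+1} y_i) is linear in t.
With t=0 it equals 199; the coefficient of t is 6 (from the two edges through V_2).
So 6·t + 199 = 2·138.5 = 277 ⇒ t = 13.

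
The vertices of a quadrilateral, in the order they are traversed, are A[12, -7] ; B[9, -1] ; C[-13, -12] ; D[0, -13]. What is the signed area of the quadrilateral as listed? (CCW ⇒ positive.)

Apply the surveyor's formula: 2A = Σ (x_i·y_{i+1} − x_{i+1}·y_i), indices taken mod 4.
Σ = (51) + (-121) + (169) + (156) = 255
Signed area = Σ/2 = 127.5 (positive ⇒ counter-clockwise traversal).

127.5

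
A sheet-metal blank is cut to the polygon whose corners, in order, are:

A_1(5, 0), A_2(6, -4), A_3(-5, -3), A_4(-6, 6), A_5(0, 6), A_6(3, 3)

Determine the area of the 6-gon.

87.5

Apply the shoelace (surveyor's) formula: 2A = Σ (x_i·y_{i+1} − x_{i+1}·y_i), indices taken mod 6.
Σ = (-20) + (-38) + (-48) + (-36) + (-18) + (-15) = -175
Area = |Σ|/2 = 87.5.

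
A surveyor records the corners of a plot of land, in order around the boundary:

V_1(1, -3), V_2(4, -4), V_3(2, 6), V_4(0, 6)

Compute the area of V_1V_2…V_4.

23

Apply Gauss's area formula: 2A = Σ (x_i·y_{i+1} − x_{i+1}·y_i), indices taken mod 4.
Σ = (8) + (32) + (12) + (-6) = 46
Area = |Σ|/2 = 23.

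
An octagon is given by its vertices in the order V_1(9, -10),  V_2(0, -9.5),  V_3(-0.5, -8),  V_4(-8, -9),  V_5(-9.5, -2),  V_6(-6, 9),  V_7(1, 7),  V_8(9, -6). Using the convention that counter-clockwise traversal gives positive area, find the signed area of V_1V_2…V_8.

-236.375

V_1→V_2: (9)(-9.5) − (0)(-10) = -85.5
V_2→V_3: (0)(-8) − (-0.5)(-9.5) = -4.75
V_3→V_4: (-0.5)(-9) − (-8)(-8) = -59.5
V_4→V_5: (-8)(-2) − (-9.5)(-9) = -69.5
V_5→V_6: (-9.5)(9) − (-6)(-2) = -97.5
V_6→V_7: (-6)(7) − (1)(9) = -51
V_7→V_8: (1)(-6) − (9)(7) = -69
V_8→V_1: (9)(-10) − (9)(-6) = -36
Σ = -472.75
Signed area = Σ/2 = -236.375 (negative ⇒ clockwise traversal).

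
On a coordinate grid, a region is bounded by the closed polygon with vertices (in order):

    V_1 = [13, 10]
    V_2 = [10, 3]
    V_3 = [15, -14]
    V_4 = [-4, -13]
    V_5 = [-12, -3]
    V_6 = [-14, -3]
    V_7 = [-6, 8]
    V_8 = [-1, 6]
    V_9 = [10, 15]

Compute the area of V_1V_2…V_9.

487.5

Σ = (-61) + (-185) + (-251) + (-144) + (-6) + (-130) + (-28) + (-75) + (-95) = -975
Area = |Σ|/2 = 487.5.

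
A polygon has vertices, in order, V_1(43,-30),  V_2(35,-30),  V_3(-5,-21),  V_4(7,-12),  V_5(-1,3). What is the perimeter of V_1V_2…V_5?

|V_1V_2| = √((-8)² + (0)²) = √64 = 8
|V_2V_3| = √((-40)² + (9)²) = √1681 = 41
|V_3V_4| = √((12)² + (9)²) = √225 = 15
|V_4V_5| = √((-8)² + (15)²) = √289 = 17
|V_5V_1| = √((44)² + (-33)²) = √3025 = 55
Perimeter = 8 + 41 + 15 + 17 + 55 = 136.

136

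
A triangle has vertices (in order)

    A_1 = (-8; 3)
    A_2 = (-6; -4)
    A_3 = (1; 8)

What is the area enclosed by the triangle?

A_1→A_2: (-8)(-4) − (-6)(3) = 50
A_2→A_3: (-6)(8) − (1)(-4) = -44
A_3→A_1: (1)(3) − (-8)(8) = 67
Σ = 73
Area = |Σ|/2 = 36.5.

36.5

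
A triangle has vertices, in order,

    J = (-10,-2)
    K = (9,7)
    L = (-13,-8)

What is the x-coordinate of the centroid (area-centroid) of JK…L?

-14/3

Apply the shoelace (surveyor's) formula. First the cross-terms c_i = x_i·y_{i+1} − x_{i+1}·y_i:
  -52, 19, -54  ⇒  2A = -87, A = -43.5.
Then Σ (x_i + x_{i+1})·c_i = 1218, so x̄ = 1218 / (6·(-43.5)) = -14/3.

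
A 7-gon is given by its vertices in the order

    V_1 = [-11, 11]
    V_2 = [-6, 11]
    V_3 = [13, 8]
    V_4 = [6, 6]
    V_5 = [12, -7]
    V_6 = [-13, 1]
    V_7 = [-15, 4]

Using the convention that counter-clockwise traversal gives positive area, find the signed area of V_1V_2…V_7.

Cross-terms: -55, -191, 30, -114, -79, -37, -121  ⇒  Σ = -567
Signed area = Σ/2 = -283.5 (negative ⇒ clockwise traversal).

-283.5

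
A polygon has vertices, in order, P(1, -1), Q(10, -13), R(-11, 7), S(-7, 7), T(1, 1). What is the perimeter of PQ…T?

|PQ| = √((9)² + (-12)²) = √225 = 15
|QR| = √((-21)² + (20)²) = √841 = 29
|RS| = √((4)² + (0)²) = √16 = 4
|ST| = √((8)² + (-6)²) = √100 = 10
|TP| = √((0)² + (-2)²) = √4 = 2
Perimeter = 15 + 29 + 4 + 10 + 2 = 60.

60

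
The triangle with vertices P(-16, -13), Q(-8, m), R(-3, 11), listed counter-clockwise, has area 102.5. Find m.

-14

The doubled signed area Σ (x_i y_{i+1} − x_{i+1} y_i) is linear in m.
With m=0 it equals 23; the coefficient of m is -13 (from the two edges through Q).
So -13·m + 23 = 2·102.5 = 205 ⇒ m = -14.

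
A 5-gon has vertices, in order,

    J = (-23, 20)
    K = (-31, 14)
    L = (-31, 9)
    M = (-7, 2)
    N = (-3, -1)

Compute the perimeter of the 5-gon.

74

|JK| = √((-8)² + (-6)²) = √100 = 10
|KL| = √((0)² + (-5)²) = √25 = 5
|LM| = √((24)² + (-7)²) = √625 = 25
|MN| = √((4)² + (-3)²) = √25 = 5
|NJ| = √((-20)² + (21)²) = √841 = 29
Perimeter = 10 + 5 + 25 + 5 + 29 = 74.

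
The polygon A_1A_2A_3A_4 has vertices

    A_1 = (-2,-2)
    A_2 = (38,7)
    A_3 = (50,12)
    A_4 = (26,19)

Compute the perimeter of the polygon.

114

|A_1A_2| = √((40)² + (9)²) = √1681 = 41
|A_2A_3| = √((12)² + (5)²) = √169 = 13
|A_3A_4| = √((-24)² + (7)²) = √625 = 25
|A_4A_1| = √((-28)² + (-21)²) = √1225 = 35
Perimeter = 41 + 13 + 25 + 35 = 114.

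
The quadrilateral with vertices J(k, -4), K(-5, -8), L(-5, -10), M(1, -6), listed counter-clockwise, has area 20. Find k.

Write out the shoelace sum; only the two edges meeting at J involve k:
2·Area = [(1·(-4) − k·(-6)) + (k·(-8) − (-5)·(-4))] + 50
       = -2·k + 26 = 40
⇒ k = -7.

-7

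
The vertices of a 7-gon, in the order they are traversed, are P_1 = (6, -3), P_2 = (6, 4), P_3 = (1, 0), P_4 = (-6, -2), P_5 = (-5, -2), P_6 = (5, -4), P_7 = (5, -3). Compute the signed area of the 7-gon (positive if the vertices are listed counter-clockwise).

38

Apply the shoelace (surveyor's) formula: 2A = Σ (x_i·y_{i+1} − x_{i+1}·y_i), indices taken mod 7.
Σ = (42) + (-4) + (-2) + (2) + (30) + (5) + (3) = 76
Signed area = Σ/2 = 38 (positive ⇒ counter-clockwise traversal).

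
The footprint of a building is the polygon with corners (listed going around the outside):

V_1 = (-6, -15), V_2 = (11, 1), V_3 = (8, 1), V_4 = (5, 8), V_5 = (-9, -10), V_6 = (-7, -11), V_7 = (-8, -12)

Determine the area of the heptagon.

Apply the surveyor's formula: 2A = Σ (x_i·y_{i+1} − x_{i+1}·y_i), indices taken mod 7.
V_1→V_2: (-6)(1) − (11)(-15) = 159
V_2→V_3: (11)(1) − (8)(1) = 3
V_3→V_4: (8)(8) − (5)(1) = 59
V_4→V_5: (5)(-10) − (-9)(8) = 22
V_5→V_6: (-9)(-11) − (-7)(-10) = 29
V_6→V_7: (-7)(-12) − (-8)(-11) = -4
V_7→V_1: (-8)(-15) − (-6)(-12) = 48
Σ = 316
Area = |Σ|/2 = 158.

158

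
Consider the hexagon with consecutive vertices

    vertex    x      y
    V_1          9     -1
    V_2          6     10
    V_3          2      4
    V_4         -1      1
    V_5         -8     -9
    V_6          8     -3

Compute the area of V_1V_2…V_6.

119

Cross-terms: 96, 4, 6, 17, 96, 19  ⇒  Σ = 238
Area = |Σ|/2 = 119.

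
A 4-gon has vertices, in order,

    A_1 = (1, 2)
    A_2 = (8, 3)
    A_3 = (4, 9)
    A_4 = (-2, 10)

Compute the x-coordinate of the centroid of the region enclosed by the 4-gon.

Apply the shoelace (surveyor's) formula. First the cross-terms c_i = x_i·y_{i+1} − x_{i+1}·y_i:
  -13, 60, 58, -14  ⇒  2A = 91, A = 45.5.
Then Σ (x_i + x_{i+1})·c_i = 733, so x̄ = 733 / (6·45.5) = 733/273.

733/273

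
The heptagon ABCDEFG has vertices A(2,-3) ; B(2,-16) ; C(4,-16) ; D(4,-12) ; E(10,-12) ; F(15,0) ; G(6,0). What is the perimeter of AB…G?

|AB| = √((0)² + (-13)²) = √169 = 13
|BC| = √((2)² + (0)²) = √4 = 2
|CD| = √((0)² + (4)²) = √16 = 4
|DE| = √((6)² + (0)²) = √36 = 6
|EF| = √((5)² + (12)²) = √169 = 13
|FG| = √((-9)² + (0)²) = √81 = 9
|GA| = √((-4)² + (-3)²) = √25 = 5
Perimeter = 13 + 2 + 4 + 6 + 13 + 9 + 5 = 52.

52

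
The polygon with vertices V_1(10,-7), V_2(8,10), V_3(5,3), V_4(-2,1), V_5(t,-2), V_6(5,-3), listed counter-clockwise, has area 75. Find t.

0

The doubled signed area Σ (x_i y_{i+1} − x_{i+1} y_i) is linear in t.
With t=0 it equals 150; the coefficient of t is -4 (from the two edges through V_5).
So -4·t + 150 = 2·75 = 150 ⇒ t = 0.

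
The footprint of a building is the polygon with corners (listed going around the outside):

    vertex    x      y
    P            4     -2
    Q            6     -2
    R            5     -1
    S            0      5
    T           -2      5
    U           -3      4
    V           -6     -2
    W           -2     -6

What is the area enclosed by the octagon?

P→Q: (4)(-2) − (6)(-2) = 4
Q→R: (6)(-1) − (5)(-2) = 4
R→S: (5)(5) − (0)(-1) = 25
S→T: (0)(5) − (-2)(5) = 10
T→U: (-2)(4) − (-3)(5) = 7
U→V: (-3)(-2) − (-6)(4) = 30
V→W: (-6)(-6) − (-2)(-2) = 32
W→P: (-2)(-2) − (4)(-6) = 28
Σ = 140
Area = |Σ|/2 = 70.

70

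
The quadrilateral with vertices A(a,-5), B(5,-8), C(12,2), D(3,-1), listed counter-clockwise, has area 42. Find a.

2

Write out the shoelace sum; only the two edges meeting at A involve a:
2·Area = [(3·(-5) − a·(-1)) + (a·(-8) − 5·(-5))] + 88
       = -7·a + 98 = 84
⇒ a = 2.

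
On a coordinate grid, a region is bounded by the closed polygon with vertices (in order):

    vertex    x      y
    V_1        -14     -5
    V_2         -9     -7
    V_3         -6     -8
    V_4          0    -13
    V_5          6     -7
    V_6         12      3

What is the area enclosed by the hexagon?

Cross-terms: 53, 30, 78, 78, 102, -18  ⇒  Σ = 323
Area = |Σ|/2 = 161.5.

161.5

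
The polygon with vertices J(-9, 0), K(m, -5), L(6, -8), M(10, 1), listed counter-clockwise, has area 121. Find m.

The doubled signed area Σ (x_i y_{i+1} − x_{i+1} y_i) is linear in m.
With m=0 it equals 170; the coefficient of m is -8 (from the two edges through K).
So -8·m + 170 = 2·121 = 242 ⇒ m = -9.

-9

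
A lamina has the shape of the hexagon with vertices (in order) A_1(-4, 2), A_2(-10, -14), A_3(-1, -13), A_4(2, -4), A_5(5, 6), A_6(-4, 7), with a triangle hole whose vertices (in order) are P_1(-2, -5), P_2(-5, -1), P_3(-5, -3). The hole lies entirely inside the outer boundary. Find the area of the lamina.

163.5

Outer boundary:
Apply the shoelace (surveyor's) formula: 2A = Σ (x_i·y_{i+1} − x_{i+1}·y_i), indices taken mod 6.
Σ = (76) + (116) + (30) + (32) + (59) + (20) = 333
Area = |Σ|/2 = 166.5.
Hole:
Apply the shoelace (surveyor's) formula: 2A = Σ (x_i·y_{i+1} − x_{i+1}·y_i), indices taken mod 3.
Σ = (-23) + (10) + (19) = 6
Area = |Σ|/2 = 3.
Net area = 166.5 − 3 = 163.5.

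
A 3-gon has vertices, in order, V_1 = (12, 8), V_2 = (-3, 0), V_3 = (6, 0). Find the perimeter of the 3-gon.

|V_1V_2| = √((-15)² + (-8)²) = √289 = 17
|V_2V_3| = √((9)² + (0)²) = √81 = 9
|V_3V_1| = √((6)² + (8)²) = √100 = 10
Perimeter = 17 + 9 + 10 = 36.

36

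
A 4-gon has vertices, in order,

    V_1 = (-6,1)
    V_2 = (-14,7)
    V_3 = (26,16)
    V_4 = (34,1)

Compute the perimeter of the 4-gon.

108

|V_1V_2| = √((-8)² + (6)²) = √100 = 10
|V_2V_3| = √((40)² + (9)²) = √1681 = 41
|V_3V_4| = √((8)² + (-15)²) = √289 = 17
|V_4V_1| = √((-40)² + (0)²) = √1600 = 40
Perimeter = 10 + 41 + 17 + 40 = 108.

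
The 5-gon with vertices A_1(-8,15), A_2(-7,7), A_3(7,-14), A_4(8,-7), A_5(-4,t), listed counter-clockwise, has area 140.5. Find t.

The doubled signed area Σ (x_i y_{i+1} − x_{i+1} y_i) is linear in t.
With t=0 it equals 73; the coefficient of t is 16 (from the two edges through A_5).
So 16·t + 73 = 2·140.5 = 281 ⇒ t = 13.

13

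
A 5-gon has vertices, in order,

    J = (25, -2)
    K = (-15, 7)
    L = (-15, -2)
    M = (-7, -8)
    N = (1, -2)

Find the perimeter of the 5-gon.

|JK| = √((-40)² + (9)²) = √1681 = 41
|KL| = √((0)² + (-9)²) = √81 = 9
|LM| = √((8)² + (-6)²) = √100 = 10
|MN| = √((8)² + (6)²) = √100 = 10
|NJ| = √((24)² + (0)²) = √576 = 24
Perimeter = 41 + 9 + 10 + 10 + 24 = 94.

94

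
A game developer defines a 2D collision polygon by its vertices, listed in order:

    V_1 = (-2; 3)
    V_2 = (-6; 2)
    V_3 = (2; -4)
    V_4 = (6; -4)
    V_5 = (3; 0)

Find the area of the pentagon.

Σ = (14) + (20) + (16) + (12) + (9) = 71
Area = |Σ|/2 = 35.5.

35.5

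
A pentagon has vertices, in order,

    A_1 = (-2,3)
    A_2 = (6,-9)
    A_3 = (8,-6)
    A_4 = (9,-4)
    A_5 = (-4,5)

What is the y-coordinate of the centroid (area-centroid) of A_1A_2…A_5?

-249/85

Apply the shoelace formula. First the cross-terms c_i = x_i·y_{i+1} − x_{i+1}·y_i:
  0, 36, 22, 29, -2  ⇒  2A = 85, A = 42.5.
Then Σ (y_i + y_{i+1})·c_i = -747, so ȳ = -747 / (6·42.5) = -249/85.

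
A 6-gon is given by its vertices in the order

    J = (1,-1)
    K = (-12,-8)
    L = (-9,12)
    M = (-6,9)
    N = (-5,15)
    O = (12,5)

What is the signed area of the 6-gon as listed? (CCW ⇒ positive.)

Apply Gauss's area formula: 2A = Σ (x_i·y_{i+1} − x_{i+1}·y_i), indices taken mod 6.
Cross-terms: -20, -216, -9, -45, -205, -17  ⇒  Σ = -512
Signed area = Σ/2 = -256 (negative ⇒ clockwise traversal).

-256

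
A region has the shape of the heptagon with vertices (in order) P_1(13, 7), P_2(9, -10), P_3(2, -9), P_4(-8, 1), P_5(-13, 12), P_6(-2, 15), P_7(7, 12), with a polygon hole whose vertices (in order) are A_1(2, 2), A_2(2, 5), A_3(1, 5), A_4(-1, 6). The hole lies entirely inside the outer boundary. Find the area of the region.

Outer boundary:
Apply Gauss's area formula: 2A = Σ (x_i·y_{i+1} − x_{i+1}·y_i), indices taken mod 7.
Cross-terms: -193, -61, -70, -83, -171, -129, -107  ⇒  Σ = -814
Area = |Σ|/2 = 407.
Hole:
A_1→A_2: (2)(5) − (2)(2) = 6
A_2→A_3: (2)(5) − (1)(5) = 5
A_3→A_4: (1)(6) − (-1)(5) = 11
A_4→A_1: (-1)(2) − (2)(6) = -14
Σ = 8
Area = |Σ|/2 = 4.
Net area = 407 − 4 = 403.

403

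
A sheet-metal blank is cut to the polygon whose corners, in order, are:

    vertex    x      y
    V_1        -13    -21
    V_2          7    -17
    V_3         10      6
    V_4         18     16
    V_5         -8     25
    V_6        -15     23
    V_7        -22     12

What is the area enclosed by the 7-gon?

1172.5

Σ = (368) + (212) + (52) + (578) + (191) + (326) + (618) = 2345
Area = |Σ|/2 = 1172.5.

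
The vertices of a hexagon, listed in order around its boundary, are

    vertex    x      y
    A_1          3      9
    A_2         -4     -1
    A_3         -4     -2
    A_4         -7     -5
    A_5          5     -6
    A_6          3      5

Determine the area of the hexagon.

Apply the shoelace formula: 2A = Σ (x_i·y_{i+1} − x_{i+1}·y_i), indices taken mod 6.
A_1→A_2: (3)(-1) − (-4)(9) = 33
A_2→A_3: (-4)(-2) − (-4)(-1) = 4
A_3→A_4: (-4)(-5) − (-7)(-2) = 6
A_4→A_5: (-7)(-6) − (5)(-5) = 67
A_5→A_6: (5)(5) − (3)(-6) = 43
A_6→A_1: (3)(9) − (3)(5) = 12
Σ = 165
Area = |Σ|/2 = 82.5.

82.5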